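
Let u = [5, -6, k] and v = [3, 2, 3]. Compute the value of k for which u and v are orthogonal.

u · v = 5·3 + (-6)·2 + k·3 = 3 + 3k
Set equal to 0: 3k = -3, so k = -1.

-1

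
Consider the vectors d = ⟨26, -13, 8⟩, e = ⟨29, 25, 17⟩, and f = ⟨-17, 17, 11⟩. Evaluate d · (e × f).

14884

e × f:
i: 25·11 - 17·17 = 275 - 289 = -14
j: 17·(-17) - 29·11 = -289 - 319 = -608
k: 29·17 - 25·(-17) = 493 - (-425) = 918
e × f = (-14, -608, 918)
d · (e × f) = 26·(-14) + (-13)·(-608) + 8·918 = -364 + 7904 + 7344 = 14884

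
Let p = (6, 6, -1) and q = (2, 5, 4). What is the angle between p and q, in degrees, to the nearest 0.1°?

48.5

p · q = 6·2 + 6·5 + (-1)·4 = 12 + 30 - 4 = 38
|p|² = 36 + 36 + 1 = 73,  |p| = √73 ≈ 8.544004
|q|² = 4 + 25 + 16 = 45,  |q| = √45 ≈ 6.708204
cos θ = 38 / (8.544004 · 6.708204) ≈ 0.66300
θ = arccos(0.66300) ≈ 48.5°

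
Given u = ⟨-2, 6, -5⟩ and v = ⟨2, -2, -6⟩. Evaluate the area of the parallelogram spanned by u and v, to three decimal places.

51.614

i: 6·(-6) - (-5)·(-2) = -36 - 10 = -46
j: (-5)·2 - (-2)·(-6) = -10 - 12 = -22
k: (-2)·(-2) - 6·2 = 4 - 12 = -8
u × v = (-46, -22, -8)
|u × v| = √((-46)² + (-22)² + (-8)²) = √2664 ≈ 51.6140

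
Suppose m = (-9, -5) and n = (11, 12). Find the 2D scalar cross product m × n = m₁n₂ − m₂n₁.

(-9)·12 - (-5)·11 = -108 - (-55) = -53

-53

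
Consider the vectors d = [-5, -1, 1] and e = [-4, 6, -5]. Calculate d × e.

(-1, -29, -34)

i: (-1)·(-5) - 1·6 = 5 - 6 = -1
j: 1·(-4) - (-5)·(-5) = -4 - 25 = -29
k: (-5)·6 - (-1)·(-4) = -30 - 4 = -34
d × e = (-1, -29, -34)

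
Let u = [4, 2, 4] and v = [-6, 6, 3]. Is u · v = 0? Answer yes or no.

yes

u · v = 4·(-6) + 2·6 + 4·3 = -24 + 12 + 12 = 0
Zero, so the vectors are orthogonal.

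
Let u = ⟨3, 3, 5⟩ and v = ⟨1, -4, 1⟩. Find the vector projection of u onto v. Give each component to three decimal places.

u · v = 3·1 + 3·(-4) + 5·1 = 3 - 12 + 5 = -4
|v|² = 1 + 16 + 1 = 18
proj_v u = (-4/18) · (1, -4, 1) ≈ (-0.222, 0.889, -0.222)

(-0.222, 0.889, -0.222)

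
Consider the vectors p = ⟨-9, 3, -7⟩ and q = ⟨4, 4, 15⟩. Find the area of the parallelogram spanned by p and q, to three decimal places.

138.138

i: 3·15 - (-7)·4 = 45 - (-28) = 73
j: (-7)·4 - (-9)·15 = -28 - (-135) = 107
k: (-9)·4 - 3·4 = -36 - 12 = -48
p × q = (73, 107, -48)
|p × q| = √(73² + 107² + (-48)²) = √19082 ≈ 138.1376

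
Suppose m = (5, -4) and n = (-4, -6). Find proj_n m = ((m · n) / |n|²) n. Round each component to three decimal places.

m · n = 5·(-4) + (-4)·(-6) = -20 + 24 = 4
|n|² = 16 + 36 = 52
proj_n m = (4/52) · (-4, -6) ≈ (-0.308, -0.462)

(-0.308, -0.462)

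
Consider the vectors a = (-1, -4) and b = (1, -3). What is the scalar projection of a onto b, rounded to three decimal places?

a · b = (-1)·1 + (-4)·(-3) = -1 + 12 = 11
|b| = √(1 + 9) = √10 ≈ 3.1623
comp_b a = 11 / √10 ≈ 3.479

3.479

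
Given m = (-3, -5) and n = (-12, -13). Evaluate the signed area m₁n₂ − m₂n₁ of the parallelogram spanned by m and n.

-21

(-3)·(-13) - (-5)·(-12) = 39 - 60 = -21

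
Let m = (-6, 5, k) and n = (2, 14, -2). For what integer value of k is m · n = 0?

m · n = (-6)·2 + 5·14 + k·(-2) = 58 - 2k
Set equal to 0: -2k = -58, so k = 29.

29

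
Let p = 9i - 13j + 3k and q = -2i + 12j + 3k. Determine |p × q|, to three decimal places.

115.922

i: (-13)·3 - 3·12 = -39 - 36 = -75
j: 3·(-2) - 9·3 = -6 - 27 = -33
k: 9·12 - (-13)·(-2) = 108 - 26 = 82
p × q = (-75, -33, 82)
|p × q| = √((-75)² + (-33)² + 82²) = √13438 ≈ 115.9224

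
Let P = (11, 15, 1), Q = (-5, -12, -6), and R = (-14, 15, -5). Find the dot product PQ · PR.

PQ = Q − P = (-16, -27, -7)
PR = R − P = (-25, 0, -6)
PQ · PR = (-16)·(-25) + (-27)·0 + (-7)·(-6) = 400 + 0 + 42 = 442

442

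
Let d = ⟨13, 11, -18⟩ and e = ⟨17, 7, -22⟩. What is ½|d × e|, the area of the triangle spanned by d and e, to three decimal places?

i: 11·(-22) - (-18)·7 = -242 - (-126) = -116
j: (-18)·17 - 13·(-22) = -306 - (-286) = -20
k: 13·7 - 11·17 = 91 - 187 = -96
d × e = (-116, -20, -96)
|d × e| = √((-116)² + (-20)² + (-96)²) = √23072 ≈ 151.8947
area = ½ · 151.8947 ≈ 75.947

75.947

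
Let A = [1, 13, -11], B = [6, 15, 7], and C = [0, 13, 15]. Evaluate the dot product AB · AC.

AB = B − A = (5, 2, 18)
AC = C − A = (-1, 0, 26)
AB · AC = 5·(-1) + 2·0 + 18·26 = -5 + 0 + 468 = 463

463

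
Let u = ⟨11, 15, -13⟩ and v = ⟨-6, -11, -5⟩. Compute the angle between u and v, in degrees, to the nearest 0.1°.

u · v = 11·(-6) + 15·(-11) + (-13)·(-5) = -66 - 165 + 65 = -166
|u|² = 121 + 225 + 169 = 515,  |u| = √515 ≈ 22.693611
|v|² = 36 + 121 + 25 = 182,  |v| = √182 ≈ 13.490738
cos θ = -166 / (22.693611 · 13.490738) ≈ -0.54221
θ = arccos(-0.54221) ≈ 122.8°

122.8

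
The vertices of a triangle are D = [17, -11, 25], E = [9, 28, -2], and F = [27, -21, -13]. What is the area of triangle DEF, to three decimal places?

934.757

DE = (-8, 39, -27),  DF = (10, -10, -38)
i: 39·(-38) - (-27)·(-10) = -1482 - 270 = -1752
j: (-27)·10 - (-8)·(-38) = -270 - 304 = -574
k: (-8)·(-10) - 39·10 = 80 - 390 = -310
DE × DF = (-1752, -574, -310)
|DE × DF| = √3495080 ≈ 1869.5133
area = ½ · 1869.5133 ≈ 934.757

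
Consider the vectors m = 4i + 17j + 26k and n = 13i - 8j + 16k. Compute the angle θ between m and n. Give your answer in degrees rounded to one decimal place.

m · n = 4·13 + 17·(-8) + 26·16 = 52 - 136 + 416 = 332
|m|² = 16 + 289 + 676 = 981,  |m| = √981 ≈ 31.320920
|n|² = 169 + 64 + 256 = 489,  |n| = √489 ≈ 22.113344
cos θ = 332 / (31.320920 · 22.113344) ≈ 0.47935
θ = arccos(0.47935) ≈ 61.4°

61.4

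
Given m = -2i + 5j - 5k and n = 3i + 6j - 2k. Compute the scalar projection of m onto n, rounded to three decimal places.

4.857

m · n = (-2)·3 + 5·6 + (-5)·(-2) = -6 + 30 + 10 = 34
|n| = √(9 + 36 + 4) = √49 ≈ 7.0000
comp_n m = 34 / √49 ≈ 4.857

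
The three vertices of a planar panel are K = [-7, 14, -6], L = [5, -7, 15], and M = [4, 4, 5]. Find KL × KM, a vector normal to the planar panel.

(-21, 99, 111)

KL = (12, -21, 21)
KM = (11, -10, 11)
i: (-21)·11 - 21·(-10) = -231 - (-210) = -21
j: 21·11 - 12·11 = 231 - 132 = 99
k: 12·(-10) - (-21)·11 = -120 - (-231) = 111
KL × KM = (-21, 99, 111)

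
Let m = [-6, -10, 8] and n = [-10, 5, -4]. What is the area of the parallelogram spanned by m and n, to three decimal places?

i: (-10)·(-4) - 8·5 = 40 - 40 = 0
j: 8·(-10) - (-6)·(-4) = -80 - 24 = -104
k: (-6)·5 - (-10)·(-10) = -30 - 100 = -130
m × n = (0, -104, -130)
|m × n| = √(0² + (-104)² + (-130)²) = √27716 ≈ 166.4812

166.481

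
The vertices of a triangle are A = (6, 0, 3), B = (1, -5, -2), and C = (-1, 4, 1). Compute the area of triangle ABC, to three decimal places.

33.727

AB = (-5, -5, -5),  AC = (-7, 4, -2)
i: (-5)·(-2) - (-5)·4 = 10 - (-20) = 30
j: (-5)·(-7) - (-5)·(-2) = 35 - 10 = 25
k: (-5)·4 - (-5)·(-7) = -20 - 35 = -55
AB × AC = (30, 25, -55)
|AB × AC| = √4550 ≈ 67.4537
area = ½ · 67.4537 ≈ 33.727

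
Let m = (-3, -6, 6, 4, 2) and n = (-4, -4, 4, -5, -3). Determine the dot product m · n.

m · n = (-3)·(-4) + (-6)·(-4) + 6·4 + 4·(-5) + 2·(-3) = 12 + 24 + 24 - 20 - 6 = 34

34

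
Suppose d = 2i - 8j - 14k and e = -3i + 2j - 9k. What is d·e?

104

d · e = 2·(-3) + (-8)·2 + (-14)·(-9) = -6 - 16 + 126 = 104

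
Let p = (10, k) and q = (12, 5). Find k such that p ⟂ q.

-24

p · q = 10·12 + k·5 = 120 + 5k
Set equal to 0: 5k = -120, so k = -24.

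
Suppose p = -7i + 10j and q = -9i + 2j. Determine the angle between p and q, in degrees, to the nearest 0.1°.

p · q = (-7)·(-9) + 10·2 = 63 + 20 = 83
|p|² = 49 + 100 = 149,  |p| = √149 ≈ 12.206556
|q|² = 81 + 4 = 85,  |q| = √85 ≈ 9.219544
cos θ = 83 / (12.206556 · 9.219544) ≈ 0.73752
θ = arccos(0.73752) ≈ 42.5°

42.5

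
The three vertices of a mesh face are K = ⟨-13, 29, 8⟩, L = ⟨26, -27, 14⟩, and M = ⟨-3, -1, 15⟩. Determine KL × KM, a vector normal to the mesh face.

(-212, -213, -610)

KL = (39, -56, 6)
KM = (10, -30, 7)
i: (-56)·7 - 6·(-30) = -392 - (-180) = -212
j: 6·10 - 39·7 = 60 - 273 = -213
k: 39·(-30) - (-56)·10 = -1170 - (-560) = -610
KL × KM = (-212, -213, -610)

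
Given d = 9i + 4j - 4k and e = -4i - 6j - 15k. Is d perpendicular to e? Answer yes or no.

d · e = 9·(-4) + 4·(-6) + (-4)·(-15) = -36 - 24 + 60 = 0
Zero, so the vectors are orthogonal.

yes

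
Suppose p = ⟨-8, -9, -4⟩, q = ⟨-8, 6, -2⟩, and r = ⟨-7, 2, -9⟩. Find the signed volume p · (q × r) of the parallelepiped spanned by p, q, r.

818

q × r:
i: 6·(-9) - (-2)·2 = -54 - (-4) = -50
j: (-2)·(-7) - (-8)·(-9) = 14 - 72 = -58
k: (-8)·2 - 6·(-7) = -16 - (-42) = 26
q × r = (-50, -58, 26)
p · (q × r) = (-8)·(-50) + (-9)·(-58) + (-4)·26 = 400 + 522 - 104 = 818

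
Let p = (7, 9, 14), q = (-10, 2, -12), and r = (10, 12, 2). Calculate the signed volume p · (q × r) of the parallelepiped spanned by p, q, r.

q × r:
i: 2·2 - (-12)·12 = 4 - (-144) = 148
j: (-12)·10 - (-10)·2 = -120 - (-20) = -100
k: (-10)·12 - 2·10 = -120 - 20 = -140
q × r = (148, -100, -140)
p · (q × r) = 7·148 + 9·(-100) + 14·(-140) = 1036 - 900 - 1960 = -1824

-1824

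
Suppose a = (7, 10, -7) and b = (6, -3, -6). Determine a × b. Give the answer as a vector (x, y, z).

i: 10·(-6) - (-7)·(-3) = -60 - 21 = -81
j: (-7)·6 - 7·(-6) = -42 - (-42) = 0
k: 7·(-3) - 10·6 = -21 - 60 = -81
a × b = (-81, 0, -81)

(-81, 0, -81)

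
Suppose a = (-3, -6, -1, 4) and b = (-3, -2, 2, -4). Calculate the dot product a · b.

3

a · b = (-3)·(-3) + (-6)·(-2) + (-1)·2 + 4·(-4) = 9 + 12 - 2 - 16 = 3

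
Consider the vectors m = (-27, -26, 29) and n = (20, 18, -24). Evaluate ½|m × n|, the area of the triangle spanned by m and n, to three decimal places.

63.608

i: (-26)·(-24) - 29·18 = 624 - 522 = 102
j: 29·20 - (-27)·(-24) = 580 - 648 = -68
k: (-27)·18 - (-26)·20 = -486 - (-520) = 34
m × n = (102, -68, 34)
|m × n| = √(102² + (-68)² + 34²) = √16184 ≈ 127.2164
area = ½ · 127.2164 ≈ 63.608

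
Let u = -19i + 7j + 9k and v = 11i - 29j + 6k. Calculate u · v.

-358

u · v = (-19)·11 + 7·(-29) + 9·6 = -209 - 203 + 54 = -358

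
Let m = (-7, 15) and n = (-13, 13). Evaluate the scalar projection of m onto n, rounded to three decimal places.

15.556

m · n = (-7)·(-13) + 15·13 = 91 + 195 = 286
|n| = √(169 + 169) = √338 ≈ 18.3848
comp_n m = 286 / √338 ≈ 15.556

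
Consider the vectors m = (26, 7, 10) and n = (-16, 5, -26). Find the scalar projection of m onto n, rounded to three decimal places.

m · n = 26·(-16) + 7·5 + 10·(-26) = -416 + 35 - 260 = -641
|n| = √(256 + 25 + 676) = √957 ≈ 30.9354
comp_n m = -641 / √957 ≈ -20.721

-20.721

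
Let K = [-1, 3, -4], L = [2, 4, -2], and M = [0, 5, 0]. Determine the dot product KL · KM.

13

KL = L − K = (3, 1, 2)
KM = M − K = (1, 2, 4)
KL · KM = 3·1 + 1·2 + 2·4 = 3 + 2 + 8 = 13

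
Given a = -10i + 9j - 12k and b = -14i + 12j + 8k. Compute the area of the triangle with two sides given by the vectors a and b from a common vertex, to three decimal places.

i: 9·8 - (-12)·12 = 72 - (-144) = 216
j: (-12)·(-14) - (-10)·8 = 168 - (-80) = 248
k: (-10)·12 - 9·(-14) = -120 - (-126) = 6
a × b = (216, 248, 6)
|a × b| = √(216² + 248² + 6²) = √108196 ≈ 328.9316
area = ½ · 328.9316 ≈ 164.466

164.466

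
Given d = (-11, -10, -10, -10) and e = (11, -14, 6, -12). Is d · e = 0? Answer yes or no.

no

d · e = (-11)·11 + (-10)·(-14) + (-10)·6 + (-10)·(-12) = -121 + 140 - 60 + 120 = 79
Nonzero, so the vectors are not orthogonal.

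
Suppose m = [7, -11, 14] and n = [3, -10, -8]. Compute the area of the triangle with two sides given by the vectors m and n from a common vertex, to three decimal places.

125.456

i: (-11)·(-8) - 14·(-10) = 88 - (-140) = 228
j: 14·3 - 7·(-8) = 42 - (-56) = 98
k: 7·(-10) - (-11)·3 = -70 - (-33) = -37
m × n = (228, 98, -37)
|m × n| = √(228² + 98² + (-37)²) = √62957 ≈ 250.9123
area = ½ · 250.9123 ≈ 125.456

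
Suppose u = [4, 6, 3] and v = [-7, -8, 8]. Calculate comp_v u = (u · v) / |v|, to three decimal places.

-3.909

u · v = 4·(-7) + 6·(-8) + 3·8 = -28 - 48 + 24 = -52
|v| = √(49 + 64 + 64) = √177 ≈ 13.3041
comp_v u = -52 / √177 ≈ -3.909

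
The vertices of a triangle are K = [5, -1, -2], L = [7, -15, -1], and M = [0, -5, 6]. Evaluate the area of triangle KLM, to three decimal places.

KL = (2, -14, 1),  KM = (-5, -4, 8)
i: (-14)·8 - 1·(-4) = -112 - (-4) = -108
j: 1·(-5) - 2·8 = -5 - 16 = -21
k: 2·(-4) - (-14)·(-5) = -8 - 70 = -78
KL × KM = (-108, -21, -78)
|KL × KM| = √18189 ≈ 134.8666
area = ½ · 134.8666 ≈ 67.433

67.433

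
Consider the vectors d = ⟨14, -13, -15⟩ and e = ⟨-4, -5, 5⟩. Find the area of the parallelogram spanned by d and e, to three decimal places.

i: (-13)·5 - (-15)·(-5) = -65 - 75 = -140
j: (-15)·(-4) - 14·5 = 60 - 70 = -10
k: 14·(-5) - (-13)·(-4) = -70 - 52 = -122
d × e = (-140, -10, -122)
|d × e| = √((-140)² + (-10)² + (-122)²) = √34584 ≈ 185.9677

185.968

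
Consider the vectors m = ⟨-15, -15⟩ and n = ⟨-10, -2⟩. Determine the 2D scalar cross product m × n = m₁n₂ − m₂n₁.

(-15)·(-2) - (-15)·(-10) = 30 - 150 = -120

-120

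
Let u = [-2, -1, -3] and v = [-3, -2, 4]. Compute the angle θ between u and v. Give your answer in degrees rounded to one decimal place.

u · v = (-2)·(-3) + (-1)·(-2) + (-3)·4 = 6 + 2 - 12 = -4
|u|² = 4 + 1 + 9 = 14,  |u| = √14 ≈ 3.741657
|v|² = 9 + 4 + 16 = 29,  |v| = √29 ≈ 5.385165
cos θ = -4 / (3.741657 · 5.385165) ≈ -0.19852
θ = arccos(-0.19852) ≈ 101.5°

101.5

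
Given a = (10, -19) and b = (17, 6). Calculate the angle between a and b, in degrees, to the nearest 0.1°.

81.7

a · b = 10·17 + (-19)·6 = 170 - 114 = 56
|a|² = 100 + 361 = 461,  |a| = √461 ≈ 21.470911
|b|² = 289 + 36 = 325,  |b| = √325 ≈ 18.027756
cos θ = 56 / (21.470911 · 18.027756) ≈ 0.14468
θ = arccos(0.14468) ≈ 81.7°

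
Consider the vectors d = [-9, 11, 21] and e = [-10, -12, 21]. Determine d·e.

d · e = (-9)·(-10) + 11·(-12) + 21·21 = 90 - 132 + 441 = 399

399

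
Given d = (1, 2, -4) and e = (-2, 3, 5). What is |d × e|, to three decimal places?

23.281

i: 2·5 - (-4)·3 = 10 - (-12) = 22
j: (-4)·(-2) - 1·5 = 8 - 5 = 3
k: 1·3 - 2·(-2) = 3 - (-4) = 7
d × e = (22, 3, 7)
|d × e| = √(22² + 3² + 7²) = √542 ≈ 23.2809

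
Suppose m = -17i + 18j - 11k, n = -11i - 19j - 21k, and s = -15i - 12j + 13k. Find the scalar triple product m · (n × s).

n × s:
i: (-19)·13 - (-21)·(-12) = -247 - 252 = -499
j: (-21)·(-15) - (-11)·13 = 315 - (-143) = 458
k: (-11)·(-12) - (-19)·(-15) = 132 - 285 = -153
n × s = (-499, 458, -153)
m · (n × s) = (-17)·(-499) + 18·458 + (-11)·(-153) = 8483 + 8244 + 1683 = 18410

18410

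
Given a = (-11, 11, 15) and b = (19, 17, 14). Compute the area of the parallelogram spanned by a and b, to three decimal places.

i: 11·14 - 15·17 = 154 - 255 = -101
j: 15·19 - (-11)·14 = 285 - (-154) = 439
k: (-11)·17 - 11·19 = -187 - 209 = -396
a × b = (-101, 439, -396)
|a × b| = √((-101)² + 439² + (-396)²) = √359738 ≈ 599.7816

599.782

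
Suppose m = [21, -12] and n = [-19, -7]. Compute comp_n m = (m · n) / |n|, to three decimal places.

-15.557

m · n = 21·(-19) + (-12)·(-7) = -399 + 84 = -315
|n| = √(361 + 49) = √410 ≈ 20.2485
comp_n m = -315 / √410 ≈ -15.557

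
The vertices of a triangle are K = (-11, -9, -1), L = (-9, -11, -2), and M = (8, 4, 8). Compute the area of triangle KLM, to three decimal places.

KL = (2, -2, -1),  KM = (19, 13, 9)
i: (-2)·9 - (-1)·13 = -18 - (-13) = -5
j: (-1)·19 - 2·9 = -19 - 18 = -37
k: 2·13 - (-2)·19 = 26 - (-38) = 64
KL × KM = (-5, -37, 64)
|KL × KM| = √5490 ≈ 74.0945
area = ½ · 74.0945 ≈ 37.047

37.047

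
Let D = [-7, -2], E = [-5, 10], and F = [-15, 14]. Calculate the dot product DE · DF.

DE = E − D = (2, 12)
DF = F − D = (-8, 16)
DE · DF = 2·(-8) + 12·16 = -16 + 192 = 176

176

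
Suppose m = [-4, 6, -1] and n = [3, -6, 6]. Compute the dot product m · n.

-54

m · n = (-4)·3 + 6·(-6) + (-1)·6 = -12 - 36 - 6 = -54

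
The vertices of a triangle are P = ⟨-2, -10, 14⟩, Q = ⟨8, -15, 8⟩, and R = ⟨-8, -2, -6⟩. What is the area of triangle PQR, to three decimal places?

PQ = (10, -5, -6),  PR = (-6, 8, -20)
i: (-5)·(-20) - (-6)·8 = 100 - (-48) = 148
j: (-6)·(-6) - 10·(-20) = 36 - (-200) = 236
k: 10·8 - (-5)·(-6) = 80 - 30 = 50
PQ × PR = (148, 236, 50)
|PQ × PR| = √80100 ≈ 283.0194
area = ½ · 283.0194 ≈ 141.510

141.510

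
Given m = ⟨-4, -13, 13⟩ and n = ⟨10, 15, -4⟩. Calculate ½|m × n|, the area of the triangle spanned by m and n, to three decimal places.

i: (-13)·(-4) - 13·15 = 52 - 195 = -143
j: 13·10 - (-4)·(-4) = 130 - 16 = 114
k: (-4)·15 - (-13)·10 = -60 - (-130) = 70
m × n = (-143, 114, 70)
|m × n| = √((-143)² + 114² + 70²) = √38345 ≈ 195.8188
area = ½ · 195.8188 ≈ 97.909

97.909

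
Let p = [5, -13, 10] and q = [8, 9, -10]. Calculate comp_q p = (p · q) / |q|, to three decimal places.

-11.308

p · q = 5·8 + (-13)·9 + 10·(-10) = 40 - 117 - 100 = -177
|q| = √(64 + 81 + 100) = √245 ≈ 15.6525
comp_q p = -177 / √245 ≈ -11.308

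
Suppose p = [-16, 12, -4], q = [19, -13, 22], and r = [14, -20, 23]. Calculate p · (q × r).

-3012

q × r:
i: (-13)·23 - 22·(-20) = -299 - (-440) = 141
j: 22·14 - 19·23 = 308 - 437 = -129
k: 19·(-20) - (-13)·14 = -380 - (-182) = -198
q × r = (141, -129, -198)
p · (q × r) = (-16)·141 + 12·(-129) + (-4)·(-198) = -2256 - 1548 + 792 = -3012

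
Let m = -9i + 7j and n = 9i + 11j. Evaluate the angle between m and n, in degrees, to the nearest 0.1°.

m · n = (-9)·9 + 7·11 = -81 + 77 = -4
|m|² = 81 + 49 = 130,  |m| = √130 ≈ 11.401754
|n|² = 81 + 121 = 202,  |n| = √202 ≈ 14.212670
cos θ = -4 / (11.401754 · 14.212670) ≈ -0.02468
θ = arccos(-0.02468) ≈ 91.4°

91.4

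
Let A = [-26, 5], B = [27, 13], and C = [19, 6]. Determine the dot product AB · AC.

2393

AB = B − A = (53, 8)
AC = C − A = (45, 1)
AB · AC = 53·45 + 8·1 = 2385 + 8 = 2393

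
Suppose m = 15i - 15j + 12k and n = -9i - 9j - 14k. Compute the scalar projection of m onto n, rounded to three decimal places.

-8.879

m · n = 15·(-9) + (-15)·(-9) + 12·(-14) = -135 + 135 - 168 = -168
|n| = √(81 + 81 + 196) = √358 ≈ 18.9209
comp_n m = -168 / √358 ≈ -8.879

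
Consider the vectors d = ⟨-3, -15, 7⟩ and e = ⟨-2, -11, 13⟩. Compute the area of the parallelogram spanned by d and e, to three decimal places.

120.657

i: (-15)·13 - 7·(-11) = -195 - (-77) = -118
j: 7·(-2) - (-3)·13 = -14 - (-39) = 25
k: (-3)·(-11) - (-15)·(-2) = 33 - 30 = 3
d × e = (-118, 25, 3)
|d × e| = √((-118)² + 25² + 3²) = √14558 ≈ 120.6565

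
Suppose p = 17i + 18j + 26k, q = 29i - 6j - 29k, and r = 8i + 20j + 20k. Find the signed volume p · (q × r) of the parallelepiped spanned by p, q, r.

9532

q × r:
i: (-6)·20 - (-29)·20 = -120 - (-580) = 460
j: (-29)·8 - 29·20 = -232 - 580 = -812
k: 29·20 - (-6)·8 = 580 - (-48) = 628
q × r = (460, -812, 628)
p · (q × r) = 17·460 + 18·(-812) + 26·628 = 7820 - 14616 + 16328 = 9532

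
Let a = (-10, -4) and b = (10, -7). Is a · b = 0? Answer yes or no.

no

a · b = (-10)·10 + (-4)·(-7) = -100 + 28 = -72
Nonzero, so the vectors are not orthogonal.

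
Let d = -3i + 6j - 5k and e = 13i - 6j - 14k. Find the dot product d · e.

-5

d · e = (-3)·13 + 6·(-6) + (-5)·(-14) = -39 - 36 + 70 = -5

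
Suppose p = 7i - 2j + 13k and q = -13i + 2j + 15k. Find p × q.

i: (-2)·15 - 13·2 = -30 - 26 = -56
j: 13·(-13) - 7·15 = -169 - 105 = -274
k: 7·2 - (-2)·(-13) = 14 - 26 = -12
p × q = (-56, -274, -12)

(-56, -274, -12)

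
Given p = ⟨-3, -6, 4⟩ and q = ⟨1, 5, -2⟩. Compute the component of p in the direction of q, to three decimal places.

p · q = (-3)·1 + (-6)·5 + 4·(-2) = -3 - 30 - 8 = -41
|q| = √(1 + 25 + 4) = √30 ≈ 5.4772
comp_q p = -41 / √30 ≈ -7.486

-7.486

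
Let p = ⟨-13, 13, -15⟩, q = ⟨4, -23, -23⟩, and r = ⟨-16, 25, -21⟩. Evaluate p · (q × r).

q × r:
i: (-23)·(-21) - (-23)·25 = 483 - (-575) = 1058
j: (-23)·(-16) - 4·(-21) = 368 - (-84) = 452
k: 4·25 - (-23)·(-16) = 100 - 368 = -268
q × r = (1058, 452, -268)
p · (q × r) = (-13)·1058 + 13·452 + (-15)·(-268) = -13754 + 5876 + 4020 = -3858

-3858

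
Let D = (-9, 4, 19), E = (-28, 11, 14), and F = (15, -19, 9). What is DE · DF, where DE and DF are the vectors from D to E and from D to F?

DE = E − D = (-19, 7, -5)
DF = F − D = (24, -23, -10)
DE · DF = (-19)·24 + 7·(-23) + (-5)·(-10) = -456 - 161 + 50 = -567

-567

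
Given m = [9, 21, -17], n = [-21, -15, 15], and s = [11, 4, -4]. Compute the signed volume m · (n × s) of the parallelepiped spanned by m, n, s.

324

n × s:
i: (-15)·(-4) - 15·4 = 60 - 60 = 0
j: 15·11 - (-21)·(-4) = 165 - 84 = 81
k: (-21)·4 - (-15)·11 = -84 - (-165) = 81
n × s = (0, 81, 81)
m · (n × s) = 9·0 + 21·81 + (-17)·81 = 0 + 1701 - 1377 = 324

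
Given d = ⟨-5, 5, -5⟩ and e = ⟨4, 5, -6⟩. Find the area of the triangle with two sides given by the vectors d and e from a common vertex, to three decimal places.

33.727

i: 5·(-6) - (-5)·5 = -30 - (-25) = -5
j: (-5)·4 - (-5)·(-6) = -20 - 30 = -50
k: (-5)·5 - 5·4 = -25 - 20 = -45
d × e = (-5, -50, -45)
|d × e| = √((-5)² + (-50)² + (-45)²) = √4550 ≈ 67.4537
area = ½ · 67.4537 ≈ 33.727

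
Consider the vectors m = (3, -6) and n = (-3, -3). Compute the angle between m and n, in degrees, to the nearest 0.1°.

m · n = 3·(-3) + (-6)·(-3) = -9 + 18 = 9
|m|² = 9 + 36 = 45,  |m| = √45 ≈ 6.708204
|n|² = 9 + 9 = 18,  |n| = √18 ≈ 4.242641
cos θ = 9 / (6.708204 · 4.242641) ≈ 0.31623
θ = arccos(0.31623) ≈ 71.6°

71.6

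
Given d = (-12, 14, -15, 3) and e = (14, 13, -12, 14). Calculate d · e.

236

d · e = (-12)·14 + 14·13 + (-15)·(-12) + 3·14 = -168 + 182 + 180 + 42 = 236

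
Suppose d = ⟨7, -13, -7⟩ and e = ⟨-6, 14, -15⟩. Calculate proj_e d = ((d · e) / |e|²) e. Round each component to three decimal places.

d · e = 7·(-6) + (-13)·14 + (-7)·(-15) = -42 - 182 + 105 = -119
|e|² = 36 + 196 + 225 = 457
proj_e d = (-119/457) · (-6, 14, -15) ≈ (1.562, -3.646, 3.906)

(1.562, -3.646, 3.906)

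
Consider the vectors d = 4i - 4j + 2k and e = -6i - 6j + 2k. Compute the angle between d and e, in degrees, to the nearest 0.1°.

d · e = 4·(-6) + (-4)·(-6) + 2·2 = -24 + 24 + 4 = 4
|d|² = 16 + 16 + 4 = 36,  |d| = √36 ≈ 6.000000
|e|² = 36 + 36 + 4 = 76,  |e| = √76 ≈ 8.717798
cos θ = 4 / (6.000000 · 8.717798) ≈ 0.07647
θ = arccos(0.07647) ≈ 85.6°

85.6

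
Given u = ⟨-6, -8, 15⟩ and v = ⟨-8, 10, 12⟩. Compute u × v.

(-246, -48, -124)

i: (-8)·12 - 15·10 = -96 - 150 = -246
j: 15·(-8) - (-6)·12 = -120 - (-72) = -48
k: (-6)·10 - (-8)·(-8) = -60 - 64 = -124
u × v = (-246, -48, -124)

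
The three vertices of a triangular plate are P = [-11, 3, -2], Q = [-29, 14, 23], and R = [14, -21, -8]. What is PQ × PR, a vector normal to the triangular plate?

PQ = (-18, 11, 25)
PR = (25, -24, -6)
i: 11·(-6) - 25·(-24) = -66 - (-600) = 534
j: 25·25 - (-18)·(-6) = 625 - 108 = 517
k: (-18)·(-24) - 11·25 = 432 - 275 = 157
PQ × PR = (534, 517, 157)

(534, 517, 157)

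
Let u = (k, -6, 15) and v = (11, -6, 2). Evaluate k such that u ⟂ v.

u · v = k·11 + (-6)·(-6) + 15·2 = 66 + 11k
Set equal to 0: 11k = -66, so k = -6.

-6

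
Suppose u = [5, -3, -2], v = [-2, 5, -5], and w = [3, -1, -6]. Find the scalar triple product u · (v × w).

-68

v × w:
i: 5·(-6) - (-5)·(-1) = -30 - 5 = -35
j: (-5)·3 - (-2)·(-6) = -15 - 12 = -27
k: (-2)·(-1) - 5·3 = 2 - 15 = -13
v × w = (-35, -27, -13)
u · (v × w) = 5·(-35) + (-3)·(-27) + (-2)·(-13) = -175 + 81 + 26 = -68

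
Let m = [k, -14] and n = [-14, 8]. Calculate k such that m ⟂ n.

-8

m · n = k·(-14) + (-14)·8 = -112 - 14k
Set equal to 0: -14k = 112, so k = -8.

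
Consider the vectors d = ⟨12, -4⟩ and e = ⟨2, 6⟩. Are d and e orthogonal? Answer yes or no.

yes

d · e = 12·2 + (-4)·6 = 24 - 24 = 0
Zero, so the vectors are orthogonal.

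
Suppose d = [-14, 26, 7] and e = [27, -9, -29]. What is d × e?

(-691, -217, -576)

i: 26·(-29) - 7·(-9) = -754 - (-63) = -691
j: 7·27 - (-14)·(-29) = 189 - 406 = -217
k: (-14)·(-9) - 26·27 = 126 - 702 = -576
d × e = (-691, -217, -576)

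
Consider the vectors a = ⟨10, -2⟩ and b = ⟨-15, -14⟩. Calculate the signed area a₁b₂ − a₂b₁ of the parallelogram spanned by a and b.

10·(-14) - (-2)·(-15) = -140 - 30 = -170

-170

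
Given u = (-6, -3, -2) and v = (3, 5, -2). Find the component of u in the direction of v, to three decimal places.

u · v = (-6)·3 + (-3)·5 + (-2)·(-2) = -18 - 15 + 4 = -29
|v| = √(9 + 25 + 4) = √38 ≈ 6.1644
comp_v u = -29 / √38 ≈ -4.704

-4.704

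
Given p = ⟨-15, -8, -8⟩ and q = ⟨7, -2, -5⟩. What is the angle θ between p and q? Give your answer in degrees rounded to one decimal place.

107.2

p · q = (-15)·7 + (-8)·(-2) + (-8)·(-5) = -105 + 16 + 40 = -49
|p|² = 225 + 64 + 64 = 353,  |p| = √353 ≈ 18.788294
|q|² = 49 + 4 + 25 = 78,  |q| = √78 ≈ 8.831761
cos θ = -49 / (18.788294 · 8.831761) ≈ -0.29530
θ = arccos(-0.29530) ≈ 107.2°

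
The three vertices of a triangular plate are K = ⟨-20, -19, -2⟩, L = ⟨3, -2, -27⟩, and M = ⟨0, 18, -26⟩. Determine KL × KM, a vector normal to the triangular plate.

KL = (23, 17, -25)
KM = (20, 37, -24)
i: 17·(-24) - (-25)·37 = -408 - (-925) = 517
j: (-25)·20 - 23·(-24) = -500 - (-552) = 52
k: 23·37 - 17·20 = 851 - 340 = 511
KL × KM = (517, 52, 511)

(517, 52, 511)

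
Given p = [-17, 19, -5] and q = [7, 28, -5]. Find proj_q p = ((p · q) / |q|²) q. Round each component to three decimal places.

(3.573, 14.294, -2.552)

p · q = (-17)·7 + 19·28 + (-5)·(-5) = -119 + 532 + 25 = 438
|q|² = 49 + 784 + 25 = 858
proj_q p = (438/858) · (7, 28, -5) ≈ (3.573, 14.294, -2.552)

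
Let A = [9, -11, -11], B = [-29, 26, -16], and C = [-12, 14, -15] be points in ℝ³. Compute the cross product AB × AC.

AB = (-38, 37, -5)
AC = (-21, 25, -4)
i: 37·(-4) - (-5)·25 = -148 - (-125) = -23
j: (-5)·(-21) - (-38)·(-4) = 105 - 152 = -47
k: (-38)·25 - 37·(-21) = -950 - (-777) = -173
AB × AC = (-23, -47, -173)

(-23, -47, -173)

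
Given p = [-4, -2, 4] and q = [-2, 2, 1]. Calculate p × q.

(-10, -4, -12)

i: (-2)·1 - 4·2 = -2 - 8 = -10
j: 4·(-2) - (-4)·1 = -8 - (-4) = -4
k: (-4)·2 - (-2)·(-2) = -8 - 4 = -12
p × q = (-10, -4, -12)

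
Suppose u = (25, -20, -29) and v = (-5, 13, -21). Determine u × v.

(797, 670, 225)

i: (-20)·(-21) - (-29)·13 = 420 - (-377) = 797
j: (-29)·(-5) - 25·(-21) = 145 - (-525) = 670
k: 25·13 - (-20)·(-5) = 325 - 100 = 225
u × v = (797, 670, 225)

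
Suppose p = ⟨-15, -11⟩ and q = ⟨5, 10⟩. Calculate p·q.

p · q = (-15)·5 + (-11)·10 = -75 - 110 = -185

-185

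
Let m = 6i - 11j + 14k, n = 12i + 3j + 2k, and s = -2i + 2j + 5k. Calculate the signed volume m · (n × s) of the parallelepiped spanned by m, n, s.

1190

n × s:
i: 3·5 - 2·2 = 15 - 4 = 11
j: 2·(-2) - 12·5 = -4 - 60 = -64
k: 12·2 - 3·(-2) = 24 - (-6) = 30
n × s = (11, -64, 30)
m · (n × s) = 6·11 + (-11)·(-64) + 14·30 = 66 + 704 + 420 = 1190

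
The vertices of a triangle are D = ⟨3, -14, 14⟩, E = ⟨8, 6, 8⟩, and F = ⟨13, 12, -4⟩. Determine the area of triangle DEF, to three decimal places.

108.876

DE = (5, 20, -6),  DF = (10, 26, -18)
i: 20·(-18) - (-6)·26 = -360 - (-156) = -204
j: (-6)·10 - 5·(-18) = -60 - (-90) = 30
k: 5·26 - 20·10 = 130 - 200 = -70
DE × DF = (-204, 30, -70)
|DE × DF| = √47416 ≈ 217.7522
area = ½ · 217.7522 ≈ 108.876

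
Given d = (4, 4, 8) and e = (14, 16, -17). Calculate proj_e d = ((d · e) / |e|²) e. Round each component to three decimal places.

(-0.302, -0.345, 0.367)

d · e = 4·14 + 4·16 + 8·(-17) = 56 + 64 - 136 = -16
|e|² = 196 + 256 + 289 = 741
proj_e d = (-16/741) · (14, 16, -17) ≈ (-0.302, -0.345, 0.367)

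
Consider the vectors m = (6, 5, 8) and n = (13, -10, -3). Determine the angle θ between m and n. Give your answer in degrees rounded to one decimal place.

88.8

m · n = 6·13 + 5·(-10) + 8·(-3) = 78 - 50 - 24 = 4
|m|² = 36 + 25 + 64 = 125,  |m| = √125 ≈ 11.180340
|n|² = 169 + 100 + 9 = 278,  |n| = √278 ≈ 16.673332
cos θ = 4 / (11.180340 · 16.673332) ≈ 0.02146
θ = arccos(0.02146) ≈ 88.8°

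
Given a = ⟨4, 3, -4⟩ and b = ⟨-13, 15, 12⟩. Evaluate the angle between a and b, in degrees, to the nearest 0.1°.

111.7

a · b = 4·(-13) + 3·15 + (-4)·12 = -52 + 45 - 48 = -55
|a|² = 16 + 9 + 16 = 41,  |a| = √41 ≈ 6.403124
|b|² = 169 + 225 + 144 = 538,  |b| = √538 ≈ 23.194827
cos θ = -55 / (6.403124 · 23.194827) ≈ -0.37032
θ = arccos(-0.37032) ≈ 111.7°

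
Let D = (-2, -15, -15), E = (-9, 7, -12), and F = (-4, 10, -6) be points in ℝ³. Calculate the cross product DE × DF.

DE = (-7, 22, 3)
DF = (-2, 25, 9)
i: 22·9 - 3·25 = 198 - 75 = 123
j: 3·(-2) - (-7)·9 = -6 - (-63) = 57
k: (-7)·25 - 22·(-2) = -175 - (-44) = -131
DE × DF = (123, 57, -131)

(123, 57, -131)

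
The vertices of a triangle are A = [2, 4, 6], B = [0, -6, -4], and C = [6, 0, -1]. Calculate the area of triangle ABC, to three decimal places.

39.115

AB = (-2, -10, -10),  AC = (4, -4, -7)
i: (-10)·(-7) - (-10)·(-4) = 70 - 40 = 30
j: (-10)·4 - (-2)·(-7) = -40 - 14 = -54
k: (-2)·(-4) - (-10)·4 = 8 - (-40) = 48
AB × AC = (30, -54, 48)
|AB × AC| = √6120 ≈ 78.2304
area = ½ · 78.2304 ≈ 39.115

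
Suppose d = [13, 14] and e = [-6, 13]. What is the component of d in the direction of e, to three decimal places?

7.264

d · e = 13·(-6) + 14·13 = -78 + 182 = 104
|e| = √(36 + 169) = √205 ≈ 14.3178
comp_e d = 104 / √205 ≈ 7.264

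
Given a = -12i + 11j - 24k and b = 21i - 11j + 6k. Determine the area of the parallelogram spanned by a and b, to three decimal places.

i: 11·6 - (-24)·(-11) = 66 - 264 = -198
j: (-24)·21 - (-12)·6 = -504 - (-72) = -432
k: (-12)·(-11) - 11·21 = 132 - 231 = -99
a × b = (-198, -432, -99)
|a × b| = √((-198)² + (-432)² + (-99)²) = √235629 ≈ 485.4163

485.416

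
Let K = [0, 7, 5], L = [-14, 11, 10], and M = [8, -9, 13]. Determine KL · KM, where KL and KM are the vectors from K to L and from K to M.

KL = L − K = (-14, 4, 5)
KM = M − K = (8, -16, 8)
KL · KM = (-14)·8 + 4·(-16) + 5·8 = -112 - 64 + 40 = -136

-136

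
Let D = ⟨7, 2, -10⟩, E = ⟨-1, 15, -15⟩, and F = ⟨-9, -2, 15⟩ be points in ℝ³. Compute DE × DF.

(305, 280, 240)

DE = (-8, 13, -5)
DF = (-16, -4, 25)
i: 13·25 - (-5)·(-4) = 325 - 20 = 305
j: (-5)·(-16) - (-8)·25 = 80 - (-200) = 280
k: (-8)·(-4) - 13·(-16) = 32 - (-208) = 240
DE × DF = (305, 280, 240)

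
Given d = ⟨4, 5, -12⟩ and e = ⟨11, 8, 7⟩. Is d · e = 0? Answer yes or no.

d · e = 4·11 + 5·8 + (-12)·7 = 44 + 40 - 84 = 0
Zero, so the vectors are orthogonal.

yes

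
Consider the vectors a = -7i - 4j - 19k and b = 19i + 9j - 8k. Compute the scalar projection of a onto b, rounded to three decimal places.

a · b = (-7)·19 + (-4)·9 + (-19)·(-8) = -133 - 36 + 152 = -17
|b| = √(361 + 81 + 64) = √506 ≈ 22.4944
comp_b a = -17 / √506 ≈ -0.756

-0.756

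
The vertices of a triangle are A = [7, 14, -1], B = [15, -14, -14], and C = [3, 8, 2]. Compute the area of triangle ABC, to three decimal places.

114.704

AB = (8, -28, -13),  AC = (-4, -6, 3)
i: (-28)·3 - (-13)·(-6) = -84 - 78 = -162
j: (-13)·(-4) - 8·3 = 52 - 24 = 28
k: 8·(-6) - (-28)·(-4) = -48 - 112 = -160
AB × AC = (-162, 28, -160)
|AB × AC| = √52628 ≈ 229.4079
area = ½ · 229.4079 ≈ 114.704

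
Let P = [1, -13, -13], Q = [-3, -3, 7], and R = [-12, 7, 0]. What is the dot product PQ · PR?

PQ = Q − P = (-4, 10, 20)
PR = R − P = (-13, 20, 13)
PQ · PR = (-4)·(-13) + 10·20 + 20·13 = 52 + 200 + 260 = 512

512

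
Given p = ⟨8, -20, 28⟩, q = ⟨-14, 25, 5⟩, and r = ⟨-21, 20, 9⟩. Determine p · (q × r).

7440

q × r:
i: 25·9 - 5·20 = 225 - 100 = 125
j: 5·(-21) - (-14)·9 = -105 - (-126) = 21
k: (-14)·20 - 25·(-21) = -280 - (-525) = 245
q × r = (125, 21, 245)
p · (q × r) = 8·125 + (-20)·21 + 28·245 = 1000 - 420 + 6860 = 7440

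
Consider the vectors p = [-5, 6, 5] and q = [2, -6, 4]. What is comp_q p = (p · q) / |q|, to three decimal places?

-3.474

p · q = (-5)·2 + 6·(-6) + 5·4 = -10 - 36 + 20 = -26
|q| = √(4 + 36 + 16) = √56 ≈ 7.4833
comp_q p = -26 / √56 ≈ -3.474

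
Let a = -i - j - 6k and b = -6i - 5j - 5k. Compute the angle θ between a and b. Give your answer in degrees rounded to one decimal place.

a · b = (-1)·(-6) + (-1)·(-5) + (-6)·(-5) = 6 + 5 + 30 = 41
|a|² = 1 + 1 + 36 = 38,  |a| = √38 ≈ 6.164414
|b|² = 36 + 25 + 25 = 86,  |b| = √86 ≈ 9.273618
cos θ = 41 / (6.164414 · 9.273618) ≈ 0.71720
θ = arccos(0.71720) ≈ 44.2°

44.2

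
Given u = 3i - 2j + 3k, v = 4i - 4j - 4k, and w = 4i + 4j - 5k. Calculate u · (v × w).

196

v × w:
i: (-4)·(-5) - (-4)·4 = 20 - (-16) = 36
j: (-4)·4 - 4·(-5) = -16 - (-20) = 4
k: 4·4 - (-4)·4 = 16 - (-16) = 32
v × w = (36, 4, 32)
u · (v × w) = 3·36 + (-2)·4 + 3·32 = 108 - 8 + 96 = 196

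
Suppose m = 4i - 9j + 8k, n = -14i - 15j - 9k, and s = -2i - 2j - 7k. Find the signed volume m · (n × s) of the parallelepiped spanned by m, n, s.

1052

n × s:
i: (-15)·(-7) - (-9)·(-2) = 105 - 18 = 87
j: (-9)·(-2) - (-14)·(-7) = 18 - 98 = -80
k: (-14)·(-2) - (-15)·(-2) = 28 - 30 = -2
n × s = (87, -80, -2)
m · (n × s) = 4·87 + (-9)·(-80) + 8·(-2) = 348 + 720 - 16 = 1052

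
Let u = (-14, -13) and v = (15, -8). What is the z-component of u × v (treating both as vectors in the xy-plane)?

(-14)·(-8) - (-13)·15 = 112 - (-195) = 307

307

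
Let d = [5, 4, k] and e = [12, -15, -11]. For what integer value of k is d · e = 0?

0

d · e = 5·12 + 4·(-15) + k·(-11) = 0 - 11k
Set equal to 0: -11k = 0, so k = 0.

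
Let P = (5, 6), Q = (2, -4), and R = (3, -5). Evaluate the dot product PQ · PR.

116

PQ = Q − P = (-3, -10)
PR = R − P = (-2, -11)
PQ · PR = (-3)·(-2) + (-10)·(-11) = 6 + 110 = 116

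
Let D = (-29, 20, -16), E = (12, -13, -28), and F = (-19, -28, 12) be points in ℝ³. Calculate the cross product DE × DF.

(-1500, -1268, -1638)

DE = (41, -33, -12)
DF = (10, -48, 28)
i: (-33)·28 - (-12)·(-48) = -924 - 576 = -1500
j: (-12)·10 - 41·28 = -120 - 1148 = -1268
k: 41·(-48) - (-33)·10 = -1968 - (-330) = -1638
DE × DF = (-1500, -1268, -1638)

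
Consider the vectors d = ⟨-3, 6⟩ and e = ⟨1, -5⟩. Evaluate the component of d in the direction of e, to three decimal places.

d · e = (-3)·1 + 6·(-5) = -3 - 30 = -33
|e| = √(1 + 25) = √26 ≈ 5.0990
comp_e d = -33 / √26 ≈ -6.472

-6.472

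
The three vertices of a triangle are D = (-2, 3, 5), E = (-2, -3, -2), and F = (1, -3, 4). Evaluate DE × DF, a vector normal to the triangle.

DE = (0, -6, -7)
DF = (3, -6, -1)
i: (-6)·(-1) - (-7)·(-6) = 6 - 42 = -36
j: (-7)·3 - 0·(-1) = -21 - 0 = -21
k: 0·(-6) - (-6)·3 = 0 - (-18) = 18
DE × DF = (-36, -21, 18)

(-36, -21, 18)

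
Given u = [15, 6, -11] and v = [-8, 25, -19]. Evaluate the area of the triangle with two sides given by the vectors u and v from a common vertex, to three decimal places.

293.249

i: 6·(-19) - (-11)·25 = -114 - (-275) = 161
j: (-11)·(-8) - 15·(-19) = 88 - (-285) = 373
k: 15·25 - 6·(-8) = 375 - (-48) = 423
u × v = (161, 373, 423)
|u × v| = √(161² + 373² + 423²) = √343979 ≈ 586.4972
area = ½ · 586.4972 ≈ 293.249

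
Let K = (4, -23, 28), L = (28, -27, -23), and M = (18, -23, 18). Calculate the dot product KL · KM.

846

KL = L − K = (24, -4, -51)
KM = M − K = (14, 0, -10)
KL · KM = 24·14 + (-4)·0 + (-51)·(-10) = 336 + 0 + 510 = 846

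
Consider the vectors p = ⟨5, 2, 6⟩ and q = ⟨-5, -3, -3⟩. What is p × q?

i: 2·(-3) - 6·(-3) = -6 - (-18) = 12
j: 6·(-5) - 5·(-3) = -30 - (-15) = -15
k: 5·(-3) - 2·(-5) = -15 - (-10) = -5
p × q = (12, -15, -5)

(12, -15, -5)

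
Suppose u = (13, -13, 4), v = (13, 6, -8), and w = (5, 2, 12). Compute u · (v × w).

v × w:
i: 6·12 - (-8)·2 = 72 - (-16) = 88
j: (-8)·5 - 13·12 = -40 - 156 = -196
k: 13·2 - 6·5 = 26 - 30 = -4
v × w = (88, -196, -4)
u · (v × w) = 13·88 + (-13)·(-196) + 4·(-4) = 1144 + 2548 - 16 = 3676

3676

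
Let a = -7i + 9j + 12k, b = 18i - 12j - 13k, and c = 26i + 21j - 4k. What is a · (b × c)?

3639

b × c:
i: (-12)·(-4) - (-13)·21 = 48 - (-273) = 321
j: (-13)·26 - 18·(-4) = -338 - (-72) = -266
k: 18·21 - (-12)·26 = 378 - (-312) = 690
b × c = (321, -266, 690)
a · (b × c) = (-7)·321 + 9·(-266) + 12·690 = -2247 - 2394 + 8280 = 3639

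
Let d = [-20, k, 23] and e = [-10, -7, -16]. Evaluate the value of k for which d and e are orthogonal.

-24

d · e = (-20)·(-10) + k·(-7) + 23·(-16) = -168 - 7k
Set equal to 0: -7k = 168, so k = -24.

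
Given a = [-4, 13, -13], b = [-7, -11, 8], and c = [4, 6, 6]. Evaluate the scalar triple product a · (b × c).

1392

b × c:
i: (-11)·6 - 8·6 = -66 - 48 = -114
j: 8·4 - (-7)·6 = 32 - (-42) = 74
k: (-7)·6 - (-11)·4 = -42 - (-44) = 2
b × c = (-114, 74, 2)
a · (b × c) = (-4)·(-114) + 13·74 + (-13)·2 = 456 + 962 - 26 = 1392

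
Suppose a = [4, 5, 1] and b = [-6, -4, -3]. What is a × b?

i: 5·(-3) - 1·(-4) = -15 - (-4) = -11
j: 1·(-6) - 4·(-3) = -6 - (-12) = 6
k: 4·(-4) - 5·(-6) = -16 - (-30) = 14
a × b = (-11, 6, 14)

(-11, 6, 14)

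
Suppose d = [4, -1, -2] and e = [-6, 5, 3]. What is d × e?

(7, 0, 14)

i: (-1)·3 - (-2)·5 = -3 - (-10) = 7
j: (-2)·(-6) - 4·3 = 12 - 12 = 0
k: 4·5 - (-1)·(-6) = 20 - 6 = 14
d × e = (7, 0, 14)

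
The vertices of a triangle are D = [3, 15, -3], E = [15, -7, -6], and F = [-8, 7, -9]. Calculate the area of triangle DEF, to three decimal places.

185.022

DE = (12, -22, -3),  DF = (-11, -8, -6)
i: (-22)·(-6) - (-3)·(-8) = 132 - 24 = 108
j: (-3)·(-11) - 12·(-6) = 33 - (-72) = 105
k: 12·(-8) - (-22)·(-11) = -96 - 242 = -338
DE × DF = (108, 105, -338)
|DE × DF| = √136933 ≈ 370.0446
area = ½ · 370.0446 ≈ 185.022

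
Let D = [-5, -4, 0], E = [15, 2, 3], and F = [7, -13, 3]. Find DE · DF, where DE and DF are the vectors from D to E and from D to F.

DE = E − D = (20, 6, 3)
DF = F − D = (12, -9, 3)
DE · DF = 20·12 + 6·(-9) + 3·3 = 240 - 54 + 9 = 195

195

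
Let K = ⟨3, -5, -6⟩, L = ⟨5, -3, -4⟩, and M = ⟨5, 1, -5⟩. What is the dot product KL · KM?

KL = L − K = (2, 2, 2)
KM = M − K = (2, 6, 1)
KL · KM = 2·2 + 2·6 + 2·1 = 4 + 12 + 2 = 18

18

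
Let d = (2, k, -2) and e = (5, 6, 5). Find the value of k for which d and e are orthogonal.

0

d · e = 2·5 + k·6 + (-2)·5 = 0 + 6k
Set equal to 0: 6k = 0, so k = 0.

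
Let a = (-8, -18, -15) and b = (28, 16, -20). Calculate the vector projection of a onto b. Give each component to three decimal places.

a · b = (-8)·28 + (-18)·16 + (-15)·(-20) = -224 - 288 + 300 = -212
|b|² = 784 + 256 + 400 = 1440
proj_b a = (-212/1440) · (28, 16, -20) ≈ (-4.122, -2.356, 2.944)

(-4.122, -2.356, 2.944)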